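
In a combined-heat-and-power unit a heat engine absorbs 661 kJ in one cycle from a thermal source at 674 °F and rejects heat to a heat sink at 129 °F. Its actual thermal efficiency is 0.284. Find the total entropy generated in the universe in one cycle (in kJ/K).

ΔS_univ ≈ 0.3976 kJ/K

T_H = 674 °F → (674 − 32) × 5/9 = 356.67 °C = 629.82 K.
T_C = 129 °F → (129 − 32) × 5/9 = 53.89 °C = 327.04 K.
W = η·Q_H = 0.284 × 661 = 187.7 kJ, so Q_C = Q_H − W = 473.3 kJ.
Entropy balance on the reservoirs: −Q_H/T_H = -1.050 kJ/K, +Q_C/T_C = 1.447 kJ/K.
ΔS_univ = −Q_H/T_H + Q_C/T_C = 0.3976 kJ/K (> 0, since η = 0.284 < η_Carnot = 0.481).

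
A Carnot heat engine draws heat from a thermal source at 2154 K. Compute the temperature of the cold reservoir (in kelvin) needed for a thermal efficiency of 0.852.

T_C ≈ 319 K

From η = 1 − T_C/T_H, T_C = T_H·(1 − η) = 2154.00 × (1 − 0.852) = 319 K.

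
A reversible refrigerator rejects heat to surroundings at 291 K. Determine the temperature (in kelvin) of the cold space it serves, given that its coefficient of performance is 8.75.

COP_R = T_C/(T_H − T_C) ⇒ T_C = T_H·COP_R/(1 + COP_R) = 291.00 × 8.75/(1 + 8.75) = 261.2 K.

T_C ≈ 261.2 K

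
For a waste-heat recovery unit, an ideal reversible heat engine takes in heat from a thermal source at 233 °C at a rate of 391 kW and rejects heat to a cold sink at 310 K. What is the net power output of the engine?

T_H = 233 °C → 233 + 273.15 = 506.15 K.
Carnot efficiency: η = 1 − T_C/T_H = 1 − 310.00/506.15 = 0.3875.
W = η·Q_H = 0.3875 × 391 = 152 kW.

Ẇ ≈ 152 kW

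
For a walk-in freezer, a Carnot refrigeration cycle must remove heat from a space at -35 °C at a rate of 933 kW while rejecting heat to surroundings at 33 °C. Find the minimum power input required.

Ẇ_in ≈ 266 kW

T_H = 33 °C → 33 + 273.15 = 306.15 K.
T_C = -35 °C → -35 + 273.15 = 238.15 K.
For a reversible refrigerator, COP_R = T_C/(T_H − T_C) = 238.15/68.00 = 3.5022.
W = Q_C/COP_R = 933/3.5022 = 266 kW.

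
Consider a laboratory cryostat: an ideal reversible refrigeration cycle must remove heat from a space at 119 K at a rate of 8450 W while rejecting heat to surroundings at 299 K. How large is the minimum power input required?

Ẇ_in ≈ 12780 W

COP_R = T_C/(T_H − T_C) = 119.00/180.00 = 0.6611.
W = Q_C/COP_R = 8450/0.6611 = 12780 W.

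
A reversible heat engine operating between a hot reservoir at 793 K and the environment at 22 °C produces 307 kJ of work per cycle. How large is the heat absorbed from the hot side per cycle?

Q_H ≈ 489 kJ

T_C = 22 °C → 22 + 273.15 = 295.15 K.
η_rev = 1 − T_C/T_H = 1 − 295.15/793.00 = 0.6278.
Q_H = W/η = 307/0.6278 = 489 kJ.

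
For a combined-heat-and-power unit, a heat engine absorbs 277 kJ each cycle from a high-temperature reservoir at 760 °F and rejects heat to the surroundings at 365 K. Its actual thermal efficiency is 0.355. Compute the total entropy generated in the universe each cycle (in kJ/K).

ΔS_univ ≈ 0.08069 kJ/K

T_H = 760 °F → (760 − 32) × 5/9 = 404.44 °C = 677.59 K.
W = η·Q_H = 0.355 × 277 = 98.33 kJ, so Q_C = Q_H − W = 178.7 kJ.
Reservoir entropy changes: ΔS_H = −Q_H/T_H = −277/677.59 = -0.4088 kJ/K and ΔS_C = +Q_C/T_C = 178.7/365.00 = 0.4895 kJ/K.
ΔS_univ = −Q_H/T_H + Q_C/T_C = 0.08069 kJ/K (> 0, since η = 0.355 < η_Carnot = 0.461).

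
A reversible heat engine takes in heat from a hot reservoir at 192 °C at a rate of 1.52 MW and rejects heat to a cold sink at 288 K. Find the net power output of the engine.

Ẇ ≈ 0.579 MW

T_H = 192 °C → 192 + 273.15 = 465.15 K.
The Carnot efficiency is η = 1 − T_C/T_H = 1 − 288.00/465.15 = 0.3808.
W = η·Q_H = 0.3808 × 1.52 = 0.579 MW.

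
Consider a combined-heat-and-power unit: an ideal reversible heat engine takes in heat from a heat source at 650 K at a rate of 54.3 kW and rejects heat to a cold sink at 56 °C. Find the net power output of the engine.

Ẇ ≈ 26.80 kW

T_C = 56 °C → 56 + 273.15 = 329.15 K.
For a reversible engine, η = 1 − T_C/T_H = 1 − 329.15/650.00 = 0.4936.
W = η·Q_H = 0.4936 × 54.3 = 26.80 kW.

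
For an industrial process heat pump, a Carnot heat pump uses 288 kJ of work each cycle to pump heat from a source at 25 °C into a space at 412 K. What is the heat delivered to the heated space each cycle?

T_C = 25 °C → 25 + 273.15 = 298.15 K.
The Carnot heat-pump COP is COP_HP = T_H/(T_H − T_C) = 412.00/113.85 = 3.6188.
Q_H = COP_HP · W = 3.6188 × 288 = 1042 kJ.

Q_H ≈ 1042 kJ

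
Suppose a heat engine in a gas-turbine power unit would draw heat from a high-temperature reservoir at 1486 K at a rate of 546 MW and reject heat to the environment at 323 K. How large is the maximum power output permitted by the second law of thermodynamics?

Ẇ_max ≈ 427.3 MW

The second-law ceiling is the Carnot efficiency, η_max = 1 − T_C/T_H = 1 − 323.00/1486.00 = 0.7826.
W_max = η_max · Q_H = 0.7826 × 546 = 427.3 MW.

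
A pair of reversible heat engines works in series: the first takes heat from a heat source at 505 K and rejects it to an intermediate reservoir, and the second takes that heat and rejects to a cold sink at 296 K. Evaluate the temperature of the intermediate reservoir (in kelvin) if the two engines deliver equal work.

T_m ≈ 400 K

For reversible stages Q_m = Q_H·(T_m/T_H). Setting W₁ = Q_H(1 − T_m/T_H) equal to W₂ = Q_m(1 − T_C/T_m) = Q_H·(T_m − T_C)/T_H gives T_H − T_m = T_m − T_C, so T_m = (T_H + T_C)/2 = (505.00 + 296.00)/2 = 400 K.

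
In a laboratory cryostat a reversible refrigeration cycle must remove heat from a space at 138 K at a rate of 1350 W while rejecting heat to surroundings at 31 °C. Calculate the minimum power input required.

Ẇ_in ≈ 1630 W

T_H = 31 °C → 31 + 273.15 = 304.15 K.
COP_R = T_C/(T_H − T_C) = 138.00/166.15 = 0.8306.
W = Q_C/COP_R = 1350/0.8306 = 1630 W.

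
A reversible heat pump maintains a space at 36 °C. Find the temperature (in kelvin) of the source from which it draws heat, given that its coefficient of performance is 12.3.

T_H = 36 °C → 36 + 273.15 = 309.15 K.
COP_HP = T_H/(T_H − T_C) ⇒ T_C = T_H·(COP_HP − 1)/COP_HP = 309.15 × (12.3 − 1)/12.3 = 284 K.

T_C ≈ 284 K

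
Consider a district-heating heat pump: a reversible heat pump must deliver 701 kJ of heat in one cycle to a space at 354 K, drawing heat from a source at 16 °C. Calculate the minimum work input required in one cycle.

W_in ≈ 128 kJ

T_C = 16 °C → 16 + 273.15 = 289.15 K.
COP_HP = T_H/(T_H − T_C) = 354.00/64.85 = 5.4588.
W = Q_H/COP_HP = 701/5.4588 = 128 kJ.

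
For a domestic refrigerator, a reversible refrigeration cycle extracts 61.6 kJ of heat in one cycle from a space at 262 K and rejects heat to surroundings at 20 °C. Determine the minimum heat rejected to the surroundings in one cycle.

Q_H ≈ 68.9 kJ

T_H = 20 °C → 20 + 273.15 = 293.15 K.
For a reversible cycle Q_H/Q_C = T_H/T_C, so Q_H = Q_C·T_H/T_C = 61.6 × 293.15/262.00 = 68.9 kJ.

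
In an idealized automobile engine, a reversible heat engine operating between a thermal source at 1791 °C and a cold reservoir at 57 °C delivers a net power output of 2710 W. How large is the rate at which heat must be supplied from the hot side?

Q̇_H ≈ 3230 W

T_H = 1791 °C → 1791 + 273.15 = 2064.15 K.
T_C = 57 °C → 57 + 273.15 = 330.15 K.
The Carnot efficiency is η = 1 − T_C/T_H = 1 − 330.15/2064.15 = 0.8401.
Q_H = W/η = 2710/0.8401 = 3230 W.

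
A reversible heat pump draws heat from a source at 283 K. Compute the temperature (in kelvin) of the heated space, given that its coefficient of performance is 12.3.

COP_HP = T_H/(T_H − T_C) ⇒ T_H = T_C·COP_HP/(COP_HP − 1) = 283.00 × 12.3/(12.3 − 1) = 308 K.

T_H ≈ 308 K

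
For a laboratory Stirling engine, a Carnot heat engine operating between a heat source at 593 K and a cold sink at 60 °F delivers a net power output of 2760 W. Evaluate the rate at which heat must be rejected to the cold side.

Q̇_C ≈ 2619 W

T_C = 60 °F → (60 − 32) × 5/9 = 15.56 °C = 288.71 K.
η_rev = 1 − T_C/T_H = 1 − 288.71/593.00 = 0.5131.
Since Q_C/Q_H = T_C/T_H and Q_H = W/η, Q_C = W·T_C/(T_H − T_C) = 2760 × 288.71/304.29 = 2619 W.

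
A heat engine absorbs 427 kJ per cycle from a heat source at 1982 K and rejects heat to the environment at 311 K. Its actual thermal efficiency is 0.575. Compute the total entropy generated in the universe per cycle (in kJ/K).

W = η·Q_H = 0.575 × 427 = 245.5 kJ, so Q_C = Q_H − W = 181.5 kJ.
Entropy balance on the reservoirs: −Q_H/T_H = -0.2154 kJ/K, +Q_C/T_C = 0.5835 kJ/K.
ΔS_univ = −Q_H/T_H + Q_C/T_C = 0.368 kJ/K (> 0, since η = 0.575 < η_Carnot = 0.843).

ΔS_univ ≈ 0.368 kJ/K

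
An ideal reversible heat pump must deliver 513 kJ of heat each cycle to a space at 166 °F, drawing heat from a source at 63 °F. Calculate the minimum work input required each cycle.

W_in ≈ 84.45 kJ

T_H = 166 °F → (166 − 32) × 5/9 = 74.44 °C = 347.59 K.
T_C = 63 °F → (63 − 32) × 5/9 = 17.22 °C = 290.37 K.
For a reversible heat pump, COP_HP = T_H/(T_H − T_C) = 347.59/57.22 = 6.0745.
W = Q_H/COP_HP = 513/6.0745 = 84.45 kJ.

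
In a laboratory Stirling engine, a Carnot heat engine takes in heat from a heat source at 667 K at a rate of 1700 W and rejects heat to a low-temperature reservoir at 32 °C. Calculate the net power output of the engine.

Ẇ ≈ 922 W

T_C = 32 °C → 32 + 273.15 = 305.15 K.
The Carnot efficiency is η = 1 − T_C/T_H = 1 − 305.15/667.00 = 0.5425.
W = η·Q_H = 0.5425 × 1700 = 922 W.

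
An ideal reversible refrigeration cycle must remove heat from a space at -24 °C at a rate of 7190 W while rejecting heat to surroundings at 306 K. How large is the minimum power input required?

T_C = -24 °C → -24 + 273.15 = 249.15 K.
The reversible coefficient of performance is COP_R = T_C/(T_H − T_C) = 249.15/56.85 = 4.3826.
W = Q_C/COP_R = 7190/4.3826 = 1640 W.

Ẇ_in ≈ 1640 W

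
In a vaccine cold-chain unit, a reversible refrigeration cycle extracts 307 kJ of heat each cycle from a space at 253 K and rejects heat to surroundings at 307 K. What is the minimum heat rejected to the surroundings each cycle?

For a reversible cycle Q_H/Q_C = T_H/T_C, so Q_H = Q_C·T_H/T_C = 307 × 307.00/253.00 = 373 kJ.

Q_H ≈ 373 kJ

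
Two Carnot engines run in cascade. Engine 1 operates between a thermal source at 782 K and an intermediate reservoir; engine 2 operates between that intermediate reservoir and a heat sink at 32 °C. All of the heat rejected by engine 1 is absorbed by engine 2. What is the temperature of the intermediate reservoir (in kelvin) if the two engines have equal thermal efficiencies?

T_m ≈ 488 K

T_C = 32 °C → 32 + 273.15 = 305.15 K.
Equal efficiencies require 1 − T_m/T_H = 1 − T_C/T_m, i.e. T_m/T_H = T_C/T_m, so T_m = √(T_H·T_C) = √(782.00 × 305.15) = 488 K.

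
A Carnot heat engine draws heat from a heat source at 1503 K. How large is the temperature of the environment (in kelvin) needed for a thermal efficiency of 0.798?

T_C ≈ 304 K

From η = 1 − T_C/T_H, T_C = T_H·(1 − η) = 1503.00 × (1 − 0.798) = 304 K.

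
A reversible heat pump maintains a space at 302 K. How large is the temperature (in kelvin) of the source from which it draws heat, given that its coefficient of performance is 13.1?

COP_HP = T_H/(T_H − T_C) ⇒ T_C = T_H·(COP_HP − 1)/COP_HP = 302.00 × (13.1 − 1)/13.1 = 278.9 K.

T_C ≈ 278.9 K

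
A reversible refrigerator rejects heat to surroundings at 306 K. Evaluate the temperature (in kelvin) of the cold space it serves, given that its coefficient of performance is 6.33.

T_C ≈ 264.3 K

COP_R = T_C/(T_H − T_C) ⇒ T_C = T_H·COP_R/(1 + COP_R) = 306.00 × 6.33/(1 + 6.33) = 264.3 K.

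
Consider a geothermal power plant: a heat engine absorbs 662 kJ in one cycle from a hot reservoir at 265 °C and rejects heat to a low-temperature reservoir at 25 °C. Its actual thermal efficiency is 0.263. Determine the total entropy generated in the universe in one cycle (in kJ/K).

ΔS_univ ≈ 0.4063 kJ/K

T_H = 265 °C → 265 + 273.15 = 538.15 K.
T_C = 25 °C → 25 + 273.15 = 298.15 K.
W = η·Q_H = 0.263 × 662 = 174.1 kJ, so Q_C = Q_H − W = 487.9 kJ.
Reservoir entropy changes: ΔS_H = −Q_H/T_H = −662/538.15 = -1.230 kJ/K and ΔS_C = +Q_C/T_C = 487.9/298.15 = 1.636 kJ/K.
ΔS_univ = −Q_H/T_H + Q_C/T_C = 0.4063 kJ/K (> 0, since η = 0.263 < η_Carnot = 0.446).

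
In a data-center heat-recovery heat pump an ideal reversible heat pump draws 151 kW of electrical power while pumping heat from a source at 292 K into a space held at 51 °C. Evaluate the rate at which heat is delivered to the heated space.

Q̇_H ≈ 1520 kW

T_H = 51 °C → 51 + 273.15 = 324.15 K.
The Carnot heat-pump COP is COP_HP = T_H/(T_H − T_C) = 324.15/32.15 = 10.0824.
Q_H = COP_HP · W = 10.0824 × 151 = 1520 kW.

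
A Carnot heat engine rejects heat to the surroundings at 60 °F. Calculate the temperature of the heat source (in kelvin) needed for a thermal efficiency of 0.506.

T_H ≈ 584.4 K

T_C = 60 °F → (60 − 32) × 5/9 = 15.56 °C = 288.71 K.
From η = 1 − T_C/T_H, solving for T_H gives T_H = T_C/(1 − η) = 288.71/(1 − 0.506) = 584.4 K.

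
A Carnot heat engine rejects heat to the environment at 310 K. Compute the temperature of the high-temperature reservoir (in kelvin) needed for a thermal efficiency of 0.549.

From η = 1 − T_C/T_H, solving for T_H gives T_H = T_C/(1 − η) = 310.00/(1 − 0.549) = 687 K.

T_H ≈ 687 K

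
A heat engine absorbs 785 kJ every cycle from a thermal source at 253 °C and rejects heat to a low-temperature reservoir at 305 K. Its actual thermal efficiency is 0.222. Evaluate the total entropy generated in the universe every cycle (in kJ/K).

T_H = 253 °C → 253 + 273.15 = 526.15 K.
W = η·Q_H = 0.222 × 785 = 174.3 kJ, so Q_C = Q_H − W = 610.7 kJ.
The hot reservoir loses entropy Q_H/T_H = 785/526.15 = 1.492 kJ/K; the cold reservoir gains Q_C/T_C = 610.7/305.00 = 2.002 kJ/K.
ΔS_univ = −Q_H/T_H + Q_C/T_C = 0.5104 kJ/K (> 0, since η = 0.222 < η_Carnot = 0.420).

ΔS_univ ≈ 0.5104 kJ/K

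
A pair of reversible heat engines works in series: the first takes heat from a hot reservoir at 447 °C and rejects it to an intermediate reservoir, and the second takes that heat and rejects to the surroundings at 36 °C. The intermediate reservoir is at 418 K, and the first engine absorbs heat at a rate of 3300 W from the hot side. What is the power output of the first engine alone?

Ẇ₁ ≈ 1385 W

T_H = 447 °C → 447 + 273.15 = 720.15 K.
T_C = 36 °C → 36 + 273.15 = 309.15 K.
First-stage efficiency η₁ = 1 − T_m/T_H = 1 − 418.00/720.15 = 0.4196.
W₁ = η₁·Q_H = 0.4196 × 3300 = 1385 W.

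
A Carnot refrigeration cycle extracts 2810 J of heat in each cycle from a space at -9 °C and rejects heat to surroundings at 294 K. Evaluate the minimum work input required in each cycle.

W_in ≈ 317.5 J

T_C = -9 °C → -9 + 273.15 = 264.15 K.
The reversible coefficient of performance is COP_R = T_C/(T_H − T_C) = 264.15/29.85 = 8.8492.
W = Q_C/COP_R = 2810/8.8492 = 317.5 J.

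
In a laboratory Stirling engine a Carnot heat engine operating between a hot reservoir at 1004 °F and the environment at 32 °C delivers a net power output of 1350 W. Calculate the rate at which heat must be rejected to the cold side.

Q̇_C ≈ 811 W

T_H = 1004 °F → (1004 − 32) × 5/9 = 540.00 °C = 813.15 K.
T_C = 32 °C → 32 + 273.15 = 305.15 K.
Carnot efficiency: η = 1 − T_C/T_H = 1 − 305.15/813.15 = 0.6247.
Since Q_C/Q_H = T_C/T_H and Q_H = W/η, Q_C = W·T_C/(T_H − T_C) = 1350 × 305.15/508.00 = 811 W.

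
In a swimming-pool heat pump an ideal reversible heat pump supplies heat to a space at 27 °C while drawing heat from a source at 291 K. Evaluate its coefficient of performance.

COP_HP ≈ 32.8

T_H = 27 °C → 27 + 273.15 = 300.15 K.
Reversible heating COP: COP_HP = T_H/(T_H − T_C) = 300.15/(300.15 − 291.00) = 32.8.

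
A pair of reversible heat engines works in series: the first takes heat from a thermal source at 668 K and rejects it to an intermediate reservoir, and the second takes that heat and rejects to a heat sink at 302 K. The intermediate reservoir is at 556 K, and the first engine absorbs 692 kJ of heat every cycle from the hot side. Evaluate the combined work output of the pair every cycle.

W_total ≈ 379 kJ

Two reversible stages in series are equivalent to a single Carnot engine between T_H and T_C, so η_total = 1 − T_C/T_H = 1 − 302.00/668.00 = 0.5479.
W_total = η_total · Q_H = 0.5479 × 692 = 379 kJ.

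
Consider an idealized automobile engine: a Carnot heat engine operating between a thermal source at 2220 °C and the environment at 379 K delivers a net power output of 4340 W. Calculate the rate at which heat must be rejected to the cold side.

T_H = 2220 °C → 2220 + 273.15 = 2493.15 K.
The Carnot efficiency is η = 1 − T_C/T_H = 1 − 379.00/2493.15 = 0.8480.
Since Q_C/Q_H = T_C/T_H and Q_H = W/η, Q_C = W·T_C/(T_H − T_C) = 4340 × 379.00/2114.15 = 778.0 W.

Q̇_C ≈ 778.0 W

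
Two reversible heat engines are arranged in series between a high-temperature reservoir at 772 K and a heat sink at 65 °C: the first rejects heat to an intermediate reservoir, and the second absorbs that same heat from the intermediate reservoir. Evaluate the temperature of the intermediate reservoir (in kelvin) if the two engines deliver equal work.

T_C = 65 °C → 65 + 273.15 = 338.15 K.
For reversible stages Q_m = Q_H·(T_m/T_H). Setting W₁ = Q_H(1 − T_m/T_H) equal to W₂ = Q_m(1 − T_C/T_m) = Q_H·(T_m − T_C)/T_H gives T_H − T_m = T_m − T_C, so T_m = (T_H + T_C)/2 = (772.00 + 338.15)/2 = 555 K.

T_m ≈ 555 K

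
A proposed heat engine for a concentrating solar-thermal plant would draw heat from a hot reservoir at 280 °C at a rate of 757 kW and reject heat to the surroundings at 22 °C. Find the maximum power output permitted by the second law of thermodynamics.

T_H = 280 °C → 280 + 273.15 = 553.15 K.
T_C = 22 °C → 22 + 273.15 = 295.15 K.
No engine can exceed the Carnot limit: η_max = 1 − T_C/T_H = 1 − 295.15/553.15 = 0.4664.
W_max = η_max · Q_H = 0.4664 × 757 = 353 kW.

Ẇ_max ≈ 353 kW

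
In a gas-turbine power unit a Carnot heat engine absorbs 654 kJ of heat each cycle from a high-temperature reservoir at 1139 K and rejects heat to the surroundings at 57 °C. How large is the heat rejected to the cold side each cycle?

T_C = 57 °C → 57 + 273.15 = 330.15 K.
Carnot efficiency: η = 1 − T_C/T_H = 1 − 330.15/1139.00 = 0.7101.
For a reversible cycle Q_C/Q_H = T_C/T_H, so Q_C = 654 × 330.15/1139.00 = 190 kJ.

Q_C ≈ 190 kJ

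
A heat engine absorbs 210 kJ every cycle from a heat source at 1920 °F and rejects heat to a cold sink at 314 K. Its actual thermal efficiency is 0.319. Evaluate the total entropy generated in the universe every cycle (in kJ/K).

ΔS_univ ≈ 0.2966 kJ/K

T_H = 1920 °F → (1920 − 32) × 5/9 = 1048.89 °C = 1322.04 K.
W = η·Q_H = 0.319 × 210 = 66.99 kJ, so Q_C = Q_H − W = 143.0 kJ.
Entropy balance on the reservoirs: −Q_H/T_H = -0.1588 kJ/K, +Q_C/T_C = 0.4554 kJ/K.
ΔS_univ = −Q_H/T_H + Q_C/T_C = 0.2966 kJ/K (> 0, since η = 0.319 < η_Carnot = 0.762).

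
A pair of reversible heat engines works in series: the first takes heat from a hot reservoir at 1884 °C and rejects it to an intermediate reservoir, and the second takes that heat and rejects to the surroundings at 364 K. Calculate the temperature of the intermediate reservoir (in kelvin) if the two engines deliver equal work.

T_m ≈ 1260 K

T_H = 1884 °C → 1884 + 273.15 = 2157.15 K.
For reversible stages Q_m = Q_H·(T_m/T_H). Setting W₁ = Q_H(1 − T_m/T_H) equal to W₂ = Q_m(1 − T_C/T_m) = Q_H·(T_m − T_C)/T_H gives T_H − T_m = T_m − T_C, so T_m = (T_H + T_C)/2 = (2157.15 + 364.00)/2 = 1260 K.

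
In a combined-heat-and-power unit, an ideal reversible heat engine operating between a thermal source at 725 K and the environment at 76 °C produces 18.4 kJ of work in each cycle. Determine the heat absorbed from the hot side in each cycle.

T_C = 76 °C → 76 + 273.15 = 349.15 K.
Since the cycle is reversible, η = 1 − T_C/T_H = 1 − 349.15/725.00 = 0.5184.
Q_H = W/η = 18.4/0.5184 = 35.5 kJ.

Q_H ≈ 35.5 kJ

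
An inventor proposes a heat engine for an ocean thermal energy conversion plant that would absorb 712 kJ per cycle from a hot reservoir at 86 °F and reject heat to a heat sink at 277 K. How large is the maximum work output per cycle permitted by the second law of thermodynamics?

T_H = 86 °F → (86 − 32) × 5/9 = 30.00 °C = 303.15 K.
The second-law ceiling is the Carnot efficiency, η_max = 1 − T_C/T_H = 1 − 277.00/303.15 = 0.0863.
W_max = η_max · Q_H = 0.0863 × 712 = 61.42 kJ.

W_max ≈ 61.42 kJ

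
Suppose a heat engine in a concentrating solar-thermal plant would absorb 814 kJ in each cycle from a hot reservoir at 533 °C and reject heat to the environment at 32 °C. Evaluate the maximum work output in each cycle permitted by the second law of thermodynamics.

T_H = 533 °C → 533 + 273.15 = 806.15 K.
T_C = 32 °C → 32 + 273.15 = 305.15 K.
No engine can exceed the Carnot limit: η_max = 1 − T_C/T_H = 1 − 305.15/806.15 = 0.6215.
W_max = η_max · Q_H = 0.6215 × 814 = 506 kJ.

W_max ≈ 506 kJ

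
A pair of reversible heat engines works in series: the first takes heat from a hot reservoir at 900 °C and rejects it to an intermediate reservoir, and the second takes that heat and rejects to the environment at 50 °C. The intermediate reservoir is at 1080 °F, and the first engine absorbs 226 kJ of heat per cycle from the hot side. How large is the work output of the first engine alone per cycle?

T_H = 900 °C → 900 + 273.15 = 1173.15 K.
T_C = 50 °C → 50 + 273.15 = 323.15 K.
T_m = 1080 °F → (1080 − 32) × 5/9 = 582.22 °C = 855.37 K.
First-stage efficiency η₁ = 1 − T_m/T_H = 1 − 855.37/1173.15 = 0.2709.
W₁ = η₁·Q_H = 0.2709 × 226 = 61.22 kJ.

W₁ ≈ 61.22 kJ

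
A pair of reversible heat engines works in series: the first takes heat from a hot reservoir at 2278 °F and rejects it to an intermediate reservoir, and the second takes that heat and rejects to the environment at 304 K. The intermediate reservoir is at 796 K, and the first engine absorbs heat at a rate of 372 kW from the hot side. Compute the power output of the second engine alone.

Ẇ₂ ≈ 120.3 kW

T_H = 2278 °F → (2278 − 32) × 5/9 = 1247.78 °C = 1520.93 K.
Heat entering the second stage: Q_m = Q_H·(T_m/T_H) = 372 × 796.00/1520.93 = 194.7 kW.
Second-stage efficiency η₂ = 1 − T_C/T_m = 1 − 304.00/796.00 = 0.6181, so W₂ = η₂·Q_m = 120.3 kW.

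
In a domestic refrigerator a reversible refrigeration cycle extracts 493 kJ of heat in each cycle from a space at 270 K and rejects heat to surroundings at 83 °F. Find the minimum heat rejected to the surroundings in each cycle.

Q_H ≈ 550 kJ

T_H = 83 °F → (83 − 32) × 5/9 = 28.33 °C = 301.48 K.
For a reversible cycle Q_H/Q_C = T_H/T_C, so Q_H = Q_C·T_H/T_C = 493 × 301.48/270.00 = 550 kJ.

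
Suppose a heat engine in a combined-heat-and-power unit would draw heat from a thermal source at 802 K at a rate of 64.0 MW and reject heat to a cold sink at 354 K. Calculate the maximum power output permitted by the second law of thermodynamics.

The upper bound on efficiency is η_max = 1 − T_C/T_H = 1 − 354.00/802.00 = 0.5586.
W_max = η_max · Q_H = 0.5586 × 64.0 = 35.8 MW.

Ẇ_max ≈ 35.8 MW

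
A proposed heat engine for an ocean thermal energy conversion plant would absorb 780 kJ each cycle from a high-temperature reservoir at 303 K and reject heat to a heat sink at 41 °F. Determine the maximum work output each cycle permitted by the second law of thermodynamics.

W_max ≈ 64.0 kJ

T_C = 41 °F → (41 − 32) × 5/9 = 5.00 °C = 278.15 K.
The upper bound on efficiency is η_max = 1 − T_C/T_H = 1 − 278.15/303.00 = 0.0820.
W_max = η_max · Q_H = 0.0820 × 780 = 64.0 kJ.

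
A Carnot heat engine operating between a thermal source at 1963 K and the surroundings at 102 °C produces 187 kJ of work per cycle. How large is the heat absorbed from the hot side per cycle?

Q_H ≈ 231.2 kJ

T_C = 102 °C → 102 + 273.15 = 375.15 K.
The Carnot efficiency is η = 1 − T_C/T_H = 1 − 375.15/1963.00 = 0.8089.
Q_H = W/η = 187/0.8089 = 231.2 kJ.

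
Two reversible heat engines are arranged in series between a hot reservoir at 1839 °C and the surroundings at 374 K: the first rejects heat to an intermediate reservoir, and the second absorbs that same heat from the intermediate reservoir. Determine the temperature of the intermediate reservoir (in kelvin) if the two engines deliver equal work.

T_H = 1839 °C → 1839 + 273.15 = 2112.15 K.
For reversible stages Q_m = Q_H·(T_m/T_H). Setting W₁ = Q_H(1 − T_m/T_H) equal to W₂ = Q_m(1 − T_C/T_m) = Q_H·(T_m − T_C)/T_H gives T_H − T_m = T_m − T_C, so T_m = (T_H + T_C)/2 = (2112.15 + 374.00)/2 = 1240 K.

T_m ≈ 1240 K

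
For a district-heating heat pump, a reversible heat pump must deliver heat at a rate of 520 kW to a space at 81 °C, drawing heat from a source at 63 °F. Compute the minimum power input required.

T_H = 81 °C → 81 + 273.15 = 354.15 K.
T_C = 63 °F → (63 − 32) × 5/9 = 17.22 °C = 290.37 K.
For a reversible heat pump, COP_HP = T_H/(T_H − T_C) = 354.15/63.78 = 5.5529.
W = Q_H/COP_HP = 520/5.5529 = 93.6 kW.

Ẇ_in ≈ 93.6 kW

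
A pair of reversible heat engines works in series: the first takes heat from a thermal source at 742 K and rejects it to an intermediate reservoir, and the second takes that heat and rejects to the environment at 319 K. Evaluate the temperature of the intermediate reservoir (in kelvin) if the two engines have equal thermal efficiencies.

Equal efficiencies require 1 − T_m/T_H = 1 − T_C/T_m, i.e. T_m/T_H = T_C/T_m, so T_m = √(T_H·T_C) = √(742.00 × 319.00) = 486.5 K.

T_m ≈ 486.5 K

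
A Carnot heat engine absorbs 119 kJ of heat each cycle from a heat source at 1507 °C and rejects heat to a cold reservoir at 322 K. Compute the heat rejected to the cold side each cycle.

T_H = 1507 °C → 1507 + 273.15 = 1780.15 K.
η_rev = 1 − T_C/T_H = 1 − 322.00/1780.15 = 0.8191.
For a reversible cycle Q_C/Q_H = T_C/T_H, so Q_C = 119 × 322.00/1780.15 = 21.5 kJ.

Q_C ≈ 21.5 kJ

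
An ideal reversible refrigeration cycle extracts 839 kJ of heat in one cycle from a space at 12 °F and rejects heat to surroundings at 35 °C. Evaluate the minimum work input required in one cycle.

T_H = 35 °C → 35 + 273.15 = 308.15 K.
T_C = 12 °F → (12 − 32) × 5/9 = -11.11 °C = 262.04 K.
Carnot COP: COP_R = T_C/(T_H − T_C) = 262.04/46.11 = 5.6828.
W = Q_C/COP_R = 839/5.6828 = 148 kJ.

W_in ≈ 148 kJ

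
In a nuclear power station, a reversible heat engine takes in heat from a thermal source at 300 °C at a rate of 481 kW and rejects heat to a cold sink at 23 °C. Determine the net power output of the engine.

Ẇ ≈ 232 kW

T_H = 300 °C → 300 + 273.15 = 573.15 K.
T_C = 23 °C → 23 + 273.15 = 296.15 K.
Since the cycle is reversible, η = 1 − T_C/T_H = 1 − 296.15/573.15 = 0.4833.
W = η·Q_H = 0.4833 × 481 = 232 kW.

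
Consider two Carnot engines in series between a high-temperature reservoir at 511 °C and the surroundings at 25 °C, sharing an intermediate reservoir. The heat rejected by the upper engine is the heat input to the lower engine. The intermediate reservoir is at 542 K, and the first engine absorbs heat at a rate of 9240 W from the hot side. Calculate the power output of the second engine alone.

Ẇ₂ ≈ 2870 W

T_H = 511 °C → 511 + 273.15 = 784.15 K.
T_C = 25 °C → 25 + 273.15 = 298.15 K.
Heat entering the second stage: Q_m = Q_H·(T_m/T_H) = 9240 × 542.00/784.15 = 6390 W.
Second-stage efficiency η₂ = 1 − T_C/T_m = 1 − 298.15/542.00 = 0.4499, so W₂ = η₂·Q_m = 2870 W.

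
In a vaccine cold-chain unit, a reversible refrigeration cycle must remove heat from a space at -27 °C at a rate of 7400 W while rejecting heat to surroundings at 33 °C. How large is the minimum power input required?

T_H = 33 °C → 33 + 273.15 = 306.15 K.
T_C = -27 °C → -27 + 273.15 = 246.15 K.
The reversible coefficient of performance is COP_R = T_C/(T_H − T_C) = 246.15/60.00 = 4.1025.
W = Q_C/COP_R = 7400/4.1025 = 1800 W.

Ẇ_in ≈ 1800 W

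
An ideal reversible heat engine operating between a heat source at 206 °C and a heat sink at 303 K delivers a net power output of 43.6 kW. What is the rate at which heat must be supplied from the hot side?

Q̇_H ≈ 119 kW

T_H = 206 °C → 206 + 273.15 = 479.15 K.
The Carnot efficiency is η = 1 − T_C/T_H = 1 − 303.00/479.15 = 0.3676.
Q_H = W/η = 43.6/0.3676 = 119 kW.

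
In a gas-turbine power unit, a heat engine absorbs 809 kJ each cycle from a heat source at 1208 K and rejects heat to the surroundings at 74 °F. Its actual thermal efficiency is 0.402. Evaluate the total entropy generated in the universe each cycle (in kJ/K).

T_C = 74 °F → (74 − 32) × 5/9 = 23.33 °C = 296.48 K.
W = η·Q_H = 0.402 × 809 = 325.2 kJ, so Q_C = Q_H − W = 483.8 kJ.
The hot reservoir loses entropy Q_H/T_H = 809/1208.00 = 0.6697 kJ/K; the cold reservoir gains Q_C/T_C = 483.8/296.48 = 1.632 kJ/K.
ΔS_univ = −Q_H/T_H + Q_C/T_C = 0.962 kJ/K (> 0, since η = 0.402 < η_Carnot = 0.755).

ΔS_univ ≈ 0.962 kJ/K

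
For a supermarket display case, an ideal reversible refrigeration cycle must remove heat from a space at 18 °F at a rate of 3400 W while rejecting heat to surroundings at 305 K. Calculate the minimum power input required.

T_C = 18 °F → (18 − 32) × 5/9 = -7.78 °C = 265.37 K.
COP_R = T_C/(T_H − T_C) = 265.37/39.63 = 6.6966.
W = Q_C/COP_R = 3400/6.6966 = 507.7 W.

Ẇ_in ≈ 507.7 W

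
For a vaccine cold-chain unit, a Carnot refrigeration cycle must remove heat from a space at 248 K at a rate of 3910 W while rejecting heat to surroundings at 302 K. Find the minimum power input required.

COP_R = T_C/(T_H − T_C) = 248.00/54.00 = 4.5926.
W = Q_C/COP_R = 3910/4.5926 = 851 W.

Ẇ_in ≈ 851 W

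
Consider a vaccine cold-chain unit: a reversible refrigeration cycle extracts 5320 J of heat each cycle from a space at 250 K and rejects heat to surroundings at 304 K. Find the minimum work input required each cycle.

For a reversible refrigerator, COP_R = T_C/(T_H − T_C) = 250.00/54.00 = 4.6296.
W = Q_C/COP_R = 5320/4.6296 = 1150 J.

W_in ≈ 1150 J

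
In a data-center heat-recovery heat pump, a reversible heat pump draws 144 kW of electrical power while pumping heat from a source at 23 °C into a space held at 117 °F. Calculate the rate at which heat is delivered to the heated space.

Q̇_H ≈ 1900 kW

T_H = 117 °F → (117 − 32) × 5/9 = 47.22 °C = 320.37 K.
T_C = 23 °C → 23 + 273.15 = 296.15 K.
COP_HP = T_H/(T_H − T_C) = 320.37/24.22 = 13.2264.
Q_H = COP_HP · W = 13.2264 × 144 = 1900 kW.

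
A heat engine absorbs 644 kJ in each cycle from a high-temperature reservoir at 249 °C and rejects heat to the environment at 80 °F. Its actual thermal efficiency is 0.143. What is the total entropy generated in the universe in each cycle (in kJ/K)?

T_H = 249 °C → 249 + 273.15 = 522.15 K.
T_C = 80 °F → (80 − 32) × 5/9 = 26.67 °C = 299.82 K.
W = η·Q_H = 0.143 × 644 = 92.09 kJ, so Q_C = Q_H − W = 551.9 kJ.
Entropy balance on the reservoirs: −Q_H/T_H = -1.233 kJ/K, +Q_C/T_C = 1.841 kJ/K.
ΔS_univ = −Q_H/T_H + Q_C/T_C = 0.6075 kJ/K (> 0, since η = 0.143 < η_Carnot = 0.426).

ΔS_univ ≈ 0.6075 kJ/K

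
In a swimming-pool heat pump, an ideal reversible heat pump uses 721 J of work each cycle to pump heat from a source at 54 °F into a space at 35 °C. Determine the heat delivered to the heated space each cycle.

Q_H ≈ 9754 J

T_H = 35 °C → 35 + 273.15 = 308.15 K.
T_C = 54 °F → (54 − 32) × 5/9 = 12.22 °C = 285.37 K.
For a reversible heat pump, COP_HP = T_H/(T_H − T_C) = 308.15/22.78 = 13.5285.
Q_H = COP_HP · W = 13.5285 × 721 = 9754 J.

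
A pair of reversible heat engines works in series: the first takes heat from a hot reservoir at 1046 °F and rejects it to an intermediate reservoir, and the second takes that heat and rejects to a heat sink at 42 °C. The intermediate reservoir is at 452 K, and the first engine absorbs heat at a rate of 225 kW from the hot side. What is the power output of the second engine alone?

T_H = 1046 °F → (1046 − 32) × 5/9 = 563.33 °C = 836.48 K.
T_C = 42 °C → 42 + 273.15 = 315.15 K.
Heat entering the second stage: Q_m = Q_H·(T_m/T_H) = 225 × 452.00/836.48 = 121.6 kW.
Second-stage efficiency η₂ = 1 − T_C/T_m = 1 − 315.15/452.00 = 0.3028, so W₂ = η₂·Q_m = 36.81 kW.

Ẇ₂ ≈ 36.81 kW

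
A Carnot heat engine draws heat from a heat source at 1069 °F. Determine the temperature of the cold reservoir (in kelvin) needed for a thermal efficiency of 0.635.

T_C ≈ 310 K

T_H = 1069 °F → (1069 − 32) × 5/9 = 576.11 °C = 849.26 K.
From η = 1 − T_C/T_H, T_C = T_H·(1 − η) = 849.26 × (1 − 0.635) = 310 K.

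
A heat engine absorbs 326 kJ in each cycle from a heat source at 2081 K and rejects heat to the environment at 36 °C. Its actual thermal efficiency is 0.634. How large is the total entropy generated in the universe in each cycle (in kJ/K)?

T_C = 36 °C → 36 + 273.15 = 309.15 K.
W = η·Q_H = 0.634 × 326 = 206.7 kJ, so Q_C = Q_H − W = 119.3 kJ.
The hot reservoir loses entropy Q_H/T_H = 326/2081.00 = 0.1567 kJ/K; the cold reservoir gains Q_C/T_C = 119.3/309.15 = 0.3859 kJ/K.
ΔS_univ = −Q_H/T_H + Q_C/T_C = 0.229 kJ/K (> 0, since η = 0.634 < η_Carnot = 0.851).

ΔS_univ ≈ 0.229 kJ/K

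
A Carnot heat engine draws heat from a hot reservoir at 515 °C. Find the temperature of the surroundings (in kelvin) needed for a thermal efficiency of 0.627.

T_H = 515 °C → 515 + 273.15 = 788.15 K.
From η = 1 − T_C/T_H, T_C = T_H·(1 − η) = 788.15 × (1 − 0.627) = 294 K.

T_C ≈ 294 K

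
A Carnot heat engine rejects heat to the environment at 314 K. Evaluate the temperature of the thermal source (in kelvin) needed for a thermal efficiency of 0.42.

From η = 1 − T_C/T_H, solving for T_H gives T_H = T_C/(1 − η) = 314.00/(1 − 0.42) = 541.4 K.

T_H ≈ 541.4 K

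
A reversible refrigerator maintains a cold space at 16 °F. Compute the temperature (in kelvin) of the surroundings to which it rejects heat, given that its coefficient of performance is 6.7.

T_C = 16 °F → (16 − 32) × 5/9 = -8.89 °C = 264.26 K.
COP_R = T_C/(T_H − T_C) ⇒ T_H = T_C·(1 + 1/COP_R) = 264.26 × (1 + 1/6.7) = 303.7 K.

T_H ≈ 303.7 K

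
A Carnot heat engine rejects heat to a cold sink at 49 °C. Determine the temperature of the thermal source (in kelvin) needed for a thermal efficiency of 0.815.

T_C = 49 °C → 49 + 273.15 = 322.15 K.
From η = 1 − T_C/T_H, solving for T_H gives T_H = T_C/(1 − η) = 322.15/(1 − 0.815) = 1740 K.

T_H ≈ 1740 K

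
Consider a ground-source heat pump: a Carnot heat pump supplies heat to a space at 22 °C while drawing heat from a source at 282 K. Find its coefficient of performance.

T_H = 22 °C → 22 + 273.15 = 295.15 K.
The Carnot heat-pump COP is COP_HP = T_H/(T_H − T_C) = 295.15/(295.15 − 282.00) = 22.44.

COP_HP ≈ 22.44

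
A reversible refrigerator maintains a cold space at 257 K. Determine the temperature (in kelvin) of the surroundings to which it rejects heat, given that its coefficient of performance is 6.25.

T_H ≈ 298.1 K

COP_R = T_C/(T_H − T_C) ⇒ T_H = T_C·(1 + 1/COP_R) = 257.00 × (1 + 1/6.25) = 298.1 K.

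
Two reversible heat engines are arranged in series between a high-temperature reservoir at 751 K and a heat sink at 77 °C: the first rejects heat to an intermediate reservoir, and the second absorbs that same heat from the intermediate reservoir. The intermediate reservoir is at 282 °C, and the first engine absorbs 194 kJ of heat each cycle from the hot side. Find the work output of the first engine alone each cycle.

T_C = 77 °C → 77 + 273.15 = 350.15 K.
T_m = 282 °C → 282 + 273.15 = 555.15 K.
First-stage efficiency η₁ = 1 − T_m/T_H = 1 − 555.15/751.00 = 0.2608.
W₁ = η₁·Q_H = 0.2608 × 194 = 50.6 kJ.

W₁ ≈ 50.6 kJ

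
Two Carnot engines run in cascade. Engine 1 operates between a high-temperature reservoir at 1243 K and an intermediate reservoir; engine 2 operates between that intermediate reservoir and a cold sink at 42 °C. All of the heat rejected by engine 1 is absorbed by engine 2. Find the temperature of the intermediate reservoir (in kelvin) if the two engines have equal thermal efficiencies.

T_C = 42 °C → 42 + 273.15 = 315.15 K.
Equal efficiencies require 1 − T_m/T_H = 1 − T_C/T_m, i.e. T_m/T_H = T_C/T_m, so T_m = √(T_H·T_C) = √(1243.00 × 315.15) = 626 K.

T_m ≈ 626 K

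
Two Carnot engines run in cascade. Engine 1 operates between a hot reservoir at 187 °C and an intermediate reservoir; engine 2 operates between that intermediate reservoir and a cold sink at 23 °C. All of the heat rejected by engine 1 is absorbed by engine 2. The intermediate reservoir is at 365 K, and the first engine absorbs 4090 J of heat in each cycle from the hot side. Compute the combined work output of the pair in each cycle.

W_total ≈ 1458 J

T_H = 187 °C → 187 + 273.15 = 460.15 K.
T_C = 23 °C → 23 + 273.15 = 296.15 K.
Two reversible stages in series are equivalent to a single Carnot engine between T_H and T_C, so η_total = 1 − T_C/T_H = 1 − 296.15/460.15 = 0.3564.
W_total = η_total · Q_H = 0.3564 × 4090 = 1458 J.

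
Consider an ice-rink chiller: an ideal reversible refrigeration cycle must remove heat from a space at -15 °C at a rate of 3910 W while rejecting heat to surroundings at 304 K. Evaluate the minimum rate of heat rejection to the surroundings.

Q̇_H ≈ 4604 W

T_C = -15 °C → -15 + 273.15 = 258.15 K.
For a reversible cycle Q_H/Q_C = T_H/T_C, so Q_H = Q_C·T_H/T_C = 3910 × 304.00/258.15 = 4604 W.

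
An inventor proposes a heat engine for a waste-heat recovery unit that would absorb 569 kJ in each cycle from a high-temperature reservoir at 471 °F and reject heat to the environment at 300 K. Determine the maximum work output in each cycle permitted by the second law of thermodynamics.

W_max ≈ 239 kJ

T_H = 471 °F → (471 − 32) × 5/9 = 243.89 °C = 517.04 K.
The second-law ceiling is the Carnot efficiency, η_max = 1 − T_C/T_H = 1 − 300.00/517.04 = 0.4198.
W_max = η_max · Q_H = 0.4198 × 569 = 239 kJ.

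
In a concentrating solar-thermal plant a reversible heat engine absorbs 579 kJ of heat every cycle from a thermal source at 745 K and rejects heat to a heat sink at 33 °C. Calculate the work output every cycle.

T_C = 33 °C → 33 + 273.15 = 306.15 K.
Carnot efficiency: η = 1 − T_C/T_H = 1 − 306.15/745.00 = 0.5891.
W = η·Q_H = 0.5891 × 579 = 341 kJ.

W ≈ 341 kJ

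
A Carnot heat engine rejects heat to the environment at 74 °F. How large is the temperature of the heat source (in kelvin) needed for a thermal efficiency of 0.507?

T_H ≈ 601 K

T_C = 74 °F → (74 − 32) × 5/9 = 23.33 °C = 296.48 K.
From η = 1 − T_C/T_H, solving for T_H gives T_H = T_C/(1 − η) = 296.48/(1 − 0.507) = 601 K.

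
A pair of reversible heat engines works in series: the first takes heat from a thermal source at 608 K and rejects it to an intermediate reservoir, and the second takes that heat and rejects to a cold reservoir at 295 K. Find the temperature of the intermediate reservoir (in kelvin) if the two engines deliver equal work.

T_m ≈ 452 K

For reversible stages Q_m = Q_H·(T_m/T_H). Setting W₁ = Q_H(1 − T_m/T_H) equal to W₂ = Q_m(1 − T_C/T_m) = Q_H·(T_m − T_C)/T_H gives T_H − T_m = T_m − T_C, so T_m = (T_H + T_C)/2 = (608.00 + 295.00)/2 = 452 K.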